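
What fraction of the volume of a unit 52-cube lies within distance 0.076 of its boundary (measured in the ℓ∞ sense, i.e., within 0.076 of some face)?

Shell fraction = 1 - (1-0.152)^52 ≈ 0.999811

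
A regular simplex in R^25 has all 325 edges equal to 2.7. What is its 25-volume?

V_25 = √(26) · 2.7^25 / (25! · 2^(25/2)) ≈ 3.45192e-18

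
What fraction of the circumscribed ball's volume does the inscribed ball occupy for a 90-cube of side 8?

The radii are 8/2 and 8√90/2, so the volume ratio is (1/√90)^90 = 90^{-90/2} ≈ 1.14574e-88.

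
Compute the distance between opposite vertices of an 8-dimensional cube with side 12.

Diagonal = √8 · 12 ≈ 33.9411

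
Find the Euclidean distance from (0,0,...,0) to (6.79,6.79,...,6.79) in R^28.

The space diagonal of an n-cube of side s is s√n. Here 6.79·√28 ≈ 35.9293.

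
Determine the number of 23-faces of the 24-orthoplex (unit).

Each 23-face is the convex hull of 24 vertices, one chosen as ±e_i from each of 24 distinct axes: 2^24·C(24,24) = 16777216.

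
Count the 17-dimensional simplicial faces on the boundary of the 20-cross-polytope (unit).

Number of 17-faces = 2^(17+1) · C(20,17+1) = 262144 · 190 = 49807360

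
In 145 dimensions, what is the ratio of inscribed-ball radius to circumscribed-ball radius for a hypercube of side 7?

For an n-cube of any side s, the inradius is s/2 and the circumradius is s√n/2, so the ratio is 1/√145 ≈ 0.0830455.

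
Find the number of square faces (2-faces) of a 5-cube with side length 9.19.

Choose 2 of 5 axes to span the face (C(5,2) = 10 ways), then fix each of the remaining 3 coordinates at one of its two extreme values (2^3 = 8 ways): 10·8 = 80.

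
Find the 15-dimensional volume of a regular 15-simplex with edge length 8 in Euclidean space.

V = (8^15 / 15!) · √((15+1) / 2^15) ≈ 0.594546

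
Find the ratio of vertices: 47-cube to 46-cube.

The 47-cube has 2^47 = 140737488355328 vertices. The 46-cube has 2^46 = 70368744177664 vertices. Ratio: 140737488355328/70368744177664 = 2.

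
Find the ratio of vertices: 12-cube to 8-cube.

The 12-cube has 2^12 = 4096 vertices. The 8-cube has 2^8 = 256 vertices. Ratio: 4096/256 = 16.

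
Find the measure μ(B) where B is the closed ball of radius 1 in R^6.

V_6(1) = π^(6/2) · (1)^6 / Γ(6/2 + 1) = π^3/6 ≈ 5.16771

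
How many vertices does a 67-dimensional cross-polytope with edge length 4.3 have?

The vertices are ±e_1, ..., ±e_67, so there are 2·67 = 134.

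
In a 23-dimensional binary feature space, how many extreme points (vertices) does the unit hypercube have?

Each vertex is a binary string of length 23, so there are 2^23 = 8388608.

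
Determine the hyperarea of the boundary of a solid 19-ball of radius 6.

|∂B_19(6)| = 1283918464548864·π^9/425425 ≈ 8.99629e+13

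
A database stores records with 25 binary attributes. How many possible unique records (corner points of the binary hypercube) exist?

An n-cube has 2^n vertices; for n = 25 that is 2^25 = 33554432.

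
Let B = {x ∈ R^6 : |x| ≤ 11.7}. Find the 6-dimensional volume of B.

The n-ball volume is π^(n/2)·r^n/Γ(n/2+1). With n=6, r=11.7: V ≈ 1.3256e+07.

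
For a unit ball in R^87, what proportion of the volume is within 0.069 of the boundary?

Shell fraction = 1 - (1-0.069)^87 ≈ 0.998011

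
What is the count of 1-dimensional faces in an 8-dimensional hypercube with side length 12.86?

An n-cube has C(n,k)·2^(n-k) k-faces. Here C(8,1)·2^7 = 8·128 = 1024.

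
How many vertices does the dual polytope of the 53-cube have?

The vertices are ±e_1, ..., ±e_53, so there are 2·53 = 106.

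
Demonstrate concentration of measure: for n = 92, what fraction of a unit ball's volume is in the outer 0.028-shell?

1 - (1-0.028)^92 ≈ 0.926668 ≈ 92.67%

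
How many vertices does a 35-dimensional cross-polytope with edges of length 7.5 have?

The vertices are ±e_1, ..., ±e_35, so there are 2·35 = 70.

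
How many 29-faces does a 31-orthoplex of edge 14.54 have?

An n-cross-polytope has 2^(k+1)·C(n,k+1) k-faces. Here 2^30·C(31,30) = 1073741824·31 = 33285996544.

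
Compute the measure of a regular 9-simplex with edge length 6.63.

Volume = 6.63^9 · √(10/2^9) / 9! ≈ 9.53287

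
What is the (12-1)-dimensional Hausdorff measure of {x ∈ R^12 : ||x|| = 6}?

The surface area of an n-ball is 2π^(n/2) r^(n-1) / Γ(n/2). For n=12, r=6: 30233088·π^6/5 ≈ 5.81315e+09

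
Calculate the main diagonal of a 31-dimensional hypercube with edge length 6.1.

d = √(6.1² + 6.1² + ... + 6.1²) [31 terms] = √(31·6.1²) = 6.1√31 ≈ 33.9634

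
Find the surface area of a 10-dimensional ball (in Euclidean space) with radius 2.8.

The surface area of an n-ball is 2π^(n/2) r^(n-1) / Γ(n/2). For n=10, r=2.8: 269768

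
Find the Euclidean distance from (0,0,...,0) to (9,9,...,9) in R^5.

||(9,9,...,9)|| = √(5)·9 ≈ 20.1246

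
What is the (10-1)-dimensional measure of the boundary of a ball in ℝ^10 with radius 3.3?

S_10(3.3) = 2·π^(10/2)·(3.3)^9 / Γ(10/2) ≈ 1.18357e+06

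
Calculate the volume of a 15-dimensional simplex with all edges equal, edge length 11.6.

For a regular n-simplex with edge a, V = (a^n / n!)·√((n+1)/2^n). With a=11.6, n=15: V ≈ 156.569.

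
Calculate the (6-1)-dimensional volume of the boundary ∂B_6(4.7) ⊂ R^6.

|∂B_6(4.7)| ≈ 71111.3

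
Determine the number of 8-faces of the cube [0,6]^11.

Number of 8-faces = C(11,8) · 2^(11-8) = 165 · 8 = 1320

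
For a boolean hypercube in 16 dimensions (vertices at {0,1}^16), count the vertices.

The 16-cube has 2^16 = 65536 vertices.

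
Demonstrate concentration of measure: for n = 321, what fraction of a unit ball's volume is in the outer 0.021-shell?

1 - (1-0.021)^321 ≈ 0.9989 ≈ 99.89%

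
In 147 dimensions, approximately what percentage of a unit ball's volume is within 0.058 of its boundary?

1 - (1-0.058)^147 ≈ 0.999847 ≈ 99.9847%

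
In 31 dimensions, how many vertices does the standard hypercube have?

An n-cube has 2^n vertices; for n = 31 that is 2^31 = 2147483648.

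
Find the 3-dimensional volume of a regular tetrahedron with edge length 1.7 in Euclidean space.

Volume = (√2/12) · 1.7³ = 0.579003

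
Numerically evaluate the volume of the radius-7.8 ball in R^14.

Volume = π^{14/2}·(7.8)^14/Γ(8) ≈ 1.84903e+12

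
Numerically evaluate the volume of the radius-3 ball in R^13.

V_13(3) = π^(13/2) · (3)^13 / Γ(13/2 + 1) = 7558272·π^6/5005 ≈ 1.45184e+06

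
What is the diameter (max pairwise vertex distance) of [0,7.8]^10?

d = √(7.8² + 7.8² + ... + 7.8²) [10 terms] = √(10·7.8²) = 7.8√10 ≈ 24.6658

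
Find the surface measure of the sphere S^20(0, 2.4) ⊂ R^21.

|∂B_21(2.4)| ≈ 1.17758e+07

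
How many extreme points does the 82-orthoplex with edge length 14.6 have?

An n-cross-polytope has 2n vertices; here n = 82, giving 164.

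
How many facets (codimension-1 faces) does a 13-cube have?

Choose 12 of 13 axes to span the face (C(13,12) = 13 ways), then fix each of the remaining 1 coordinate at one of its two extreme values (2^1 = 2 ways): 13·2 = 26.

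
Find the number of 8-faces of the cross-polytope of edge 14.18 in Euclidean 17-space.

f_8(17-orthoplex) = 2^9 · (17 choose 9) = 12446720.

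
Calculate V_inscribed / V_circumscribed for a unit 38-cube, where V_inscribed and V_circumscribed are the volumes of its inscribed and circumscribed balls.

V_in / V_out = (r_in/r_out)^38 = (1/√38)^38 = 38^(-38/2) ≈ 9.64077e-31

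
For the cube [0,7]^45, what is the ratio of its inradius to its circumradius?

For an n-cube of any side s, the inradius is s/2 and the circumradius is s√n/2, so the ratio is 1/√45 ≈ 0.149071.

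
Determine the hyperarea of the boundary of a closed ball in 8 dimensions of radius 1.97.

The surface area of an n-ball is 2π^(n/2) r^(n-1) / Γ(n/2). For n=8, r=1.97: 3738.88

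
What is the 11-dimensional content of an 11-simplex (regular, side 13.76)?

Volume = 13.76^11 · √(12/2^11) / 11! ≈ 6420.56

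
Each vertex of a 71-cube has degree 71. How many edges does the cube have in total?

An n-cube has n·2^(n-1) edges. With n = 71: 71·1180591620717411303424 = 83822005070936202543104.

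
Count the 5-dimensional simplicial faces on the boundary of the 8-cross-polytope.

f_5(8-orthoplex) = 2^6 · (8 choose 6) = 1792.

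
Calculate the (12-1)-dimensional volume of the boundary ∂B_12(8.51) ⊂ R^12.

|∂B_12(8.51)| ≈ 2.71627e+11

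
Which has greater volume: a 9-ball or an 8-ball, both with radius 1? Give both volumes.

V_9(1) ≈ 3.29851. V_8(1) ≈ 4.05871. The 8-ball is larger.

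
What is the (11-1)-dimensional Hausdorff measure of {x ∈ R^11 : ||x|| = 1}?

|∂B_11(1)| = 64·π^5/945 ≈ 20.7251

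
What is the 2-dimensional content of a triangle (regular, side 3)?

Area = (√3/4) · 3² = 3.89711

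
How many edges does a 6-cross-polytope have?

An n-cross-polytope has 2^(k+1)·C(n,k+1) k-faces. Here 2^2·C(6,2) = 4·15 = 60.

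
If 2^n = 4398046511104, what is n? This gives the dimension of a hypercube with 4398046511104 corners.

n = log_2(4398046511104) = 42.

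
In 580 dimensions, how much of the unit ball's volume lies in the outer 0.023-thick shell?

Shell fraction = 1 - (1-0.023)^580 ≈ 0.9999986233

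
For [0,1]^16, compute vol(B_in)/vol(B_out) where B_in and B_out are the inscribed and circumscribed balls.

V_in / V_out = (r_in/r_out)^16 = (1/√16)^16 = 16^(-16/2) ≈ 2.32831e-10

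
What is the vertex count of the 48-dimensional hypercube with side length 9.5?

Each vertex is a binary string of length 48, so there are 2^48 = 281474976710656.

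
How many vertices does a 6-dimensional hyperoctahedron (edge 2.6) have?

An n-cross-polytope has 2^(k+1)·C(n,k+1) k-faces. Here 2^1·C(6,1) = 2·6 = 12.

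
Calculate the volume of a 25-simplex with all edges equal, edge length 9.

V = (9^25 / 25!) · √((25+1) / 2^25) ≈ 4.07407e-05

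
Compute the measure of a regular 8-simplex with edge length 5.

Volume = 5^8 · √(9/2^8) / 8! ≈ 1.81652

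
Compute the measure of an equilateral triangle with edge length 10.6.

Area = (√3/4) · 10.6² = 48.6533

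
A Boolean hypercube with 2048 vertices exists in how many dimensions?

Since 2^n = 2048, we have n = 11.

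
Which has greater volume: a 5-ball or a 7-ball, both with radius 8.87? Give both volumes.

V_5(8.87) ≈ 289012. V_7(8.87) ≈ 2.04101e+07. The 7-ball is larger.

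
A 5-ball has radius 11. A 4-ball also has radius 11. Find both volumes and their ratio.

V_5(11) ≈ 847738. V_4(11) ≈ 72250.4. Ratio V_5/V_4 ≈ 11.73.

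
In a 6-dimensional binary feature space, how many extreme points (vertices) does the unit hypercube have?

Number of vertices = 2^6 = 64.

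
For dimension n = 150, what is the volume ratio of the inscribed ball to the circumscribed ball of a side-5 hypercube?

The radii are 5/2 and 5√150/2, so the volume ratio is (1/√150)^150 = 150^{-150/2} ≈ 6.21091e-164.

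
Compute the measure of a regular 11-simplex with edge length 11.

V_11 = √(12) · 11^11 / (11! · 2^(11/2)) ≈ 547.129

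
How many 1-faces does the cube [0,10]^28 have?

Number of 1-faces = C(28,1)·2^(28-1) = 28·134217728 = 3758096384.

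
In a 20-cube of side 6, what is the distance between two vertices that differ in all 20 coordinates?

||(6,6,...,6)|| = √(20)·6 ≈ 26.8328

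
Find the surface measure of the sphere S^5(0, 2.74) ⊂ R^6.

S = n·V_n(r)/r = 6·V_6(2.74)/2.74 (volume-to-surface relation), giving 4788.53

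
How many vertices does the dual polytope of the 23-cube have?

The vertices are ±e_1, ..., ±e_23, so there are 2·23 = 46.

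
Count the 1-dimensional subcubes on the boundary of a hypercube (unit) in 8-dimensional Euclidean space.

f_1(8-cube) = (8 choose 1) · 2^7 = 1024.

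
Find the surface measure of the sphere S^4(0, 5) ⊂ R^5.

S = n·V_n(r)/r = 5·V_5(5)/5 (volume-to-surface relation), giving 5000·π^2/3 ≈ 16449.3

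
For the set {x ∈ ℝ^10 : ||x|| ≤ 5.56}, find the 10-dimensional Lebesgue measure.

Volume = π^{10/2}·(5.56)^10/Γ(6) ≈ 7.19973e+07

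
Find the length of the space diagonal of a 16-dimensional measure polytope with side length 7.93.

Diagonal = √16 · 7.93 = 31.72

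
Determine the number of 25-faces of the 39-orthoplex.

An n-cross-polytope has 2^(k+1)·C(n,k+1) k-faces. Here 2^26·C(39,26) = 67108864·8122425444 = 545086744471535616.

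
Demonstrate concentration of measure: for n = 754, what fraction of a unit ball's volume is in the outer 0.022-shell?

1 - (1-0.022)^754 ≈ 0.9999999481 ≈ 99.999995%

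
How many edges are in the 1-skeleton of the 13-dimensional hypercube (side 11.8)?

Number of 1-faces = C(13,1)·2^(13-1) = 13·4096 = 53248.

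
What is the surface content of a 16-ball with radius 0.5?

S_16(0.5) = 2·π^(16/2)·(0.5)^15 / Γ(16/2) = π^8/82575360 ≈ 0.000114908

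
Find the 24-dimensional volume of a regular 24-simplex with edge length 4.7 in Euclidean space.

V_24 = √(25) · 4.7^24 / (24! · 2^(24/2)) ≈ 2.65615e-11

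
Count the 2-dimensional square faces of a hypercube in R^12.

An n-cube has C(n,k)·2^(n-k) k-faces. Here C(12,2)·2^10 = 66·1024 = 67584.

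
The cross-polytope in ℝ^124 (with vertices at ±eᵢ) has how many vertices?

The 124-dimensional cross-polytope has 2n = 2·124 = 248 vertices.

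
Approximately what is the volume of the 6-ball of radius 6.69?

The n-ball volume is π^(n/2)·r^n/Γ(n/2+1). With n=6, r=6.69: V ≈ 463292.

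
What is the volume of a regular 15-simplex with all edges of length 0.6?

For a regular n-simplex with edge a, V = (a^n / n!)·√((n+1)/2^n). With a=0.6, n=15: V ≈ 7.94519e-18.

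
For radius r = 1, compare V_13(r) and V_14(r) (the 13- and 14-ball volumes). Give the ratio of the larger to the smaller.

V_13(1) ≈ 0.910629, V_14(1) ≈ 0.599265. The 13-ball is larger by a factor of 1.52.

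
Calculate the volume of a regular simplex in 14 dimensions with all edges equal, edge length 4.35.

Volume = 4.35^14 · √(15/2^14) / 14! ≈ 0.000301493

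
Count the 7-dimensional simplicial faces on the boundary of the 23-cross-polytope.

f_7(23-orthoplex) = 2^8 · (23 choose 8) = 125520384.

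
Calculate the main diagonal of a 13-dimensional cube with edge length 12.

d = √(12² + 12² + ... + 12²) [13 terms] = √(13·12²) = 12√13 ≈ 43.2666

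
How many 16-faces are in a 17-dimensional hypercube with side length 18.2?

Choose 16 of 17 axes to span the face (C(17,16) = 17 ways), then fix each of the remaining 1 coordinate at one of its two extreme values (2^1 = 2 ways): 17·2 = 34.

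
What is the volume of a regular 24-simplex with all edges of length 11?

Volume = 11^24 · √(25/2^24) / 24! ≈ 0.0193789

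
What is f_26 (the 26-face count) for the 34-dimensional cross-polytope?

Number of 26-faces = 2^(26+1) · C(34,26+1) = 134217728 · 5379616 = 722039837032448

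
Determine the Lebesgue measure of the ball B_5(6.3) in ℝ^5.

The n-ball volume is π^(n/2)·r^n/Γ(n/2+1). With n=5, r=6.3: V ≈ 52239.8.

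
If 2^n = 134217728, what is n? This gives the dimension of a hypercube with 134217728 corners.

The n-cube has 2^n vertices, and 134217728 = 2^27, so n = 27.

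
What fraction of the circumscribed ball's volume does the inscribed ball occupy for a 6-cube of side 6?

V_in / V_out = (r_in/r_out)^6 = (1/√6)^6 = 6^(-6/2) ≈ 0.00462963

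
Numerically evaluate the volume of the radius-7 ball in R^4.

The n-ball volume is π^(n/2)·r^n/Γ(n/2+1). With n=4, r=7: V = 2401·π^2/2 ≈ 11848.5.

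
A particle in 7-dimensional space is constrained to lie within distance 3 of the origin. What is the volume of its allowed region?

Volume = π^{7/2}·(3)^7/Γ(9/2) = 11664·π^3/35 ≈ 10333.1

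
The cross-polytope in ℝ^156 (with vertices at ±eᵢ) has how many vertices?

Number of vertices = 2n = 312.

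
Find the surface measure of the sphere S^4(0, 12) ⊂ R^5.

S_5(12) = 2·π^(5/2)·(12)^4 / Γ(5/2) = 55296·π^2 ≈ 545750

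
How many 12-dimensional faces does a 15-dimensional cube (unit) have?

Number of 12-faces = C(15,12) · 2^(15-12) = 455 · 8 = 3640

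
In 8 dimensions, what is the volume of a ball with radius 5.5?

V_8(5.5) = π^(8/2) · (5.5)^8 / Γ(8/2 + 1) = 214358881·π^4/6144 ≈ 3.39852e+06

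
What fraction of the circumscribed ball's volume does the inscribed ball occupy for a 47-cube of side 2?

V_in/V_out = n^(-n/2) = 47^(-47/2) ≈ 5.07809e-40.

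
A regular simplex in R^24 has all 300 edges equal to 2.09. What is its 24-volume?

Volume = 2.09^24 · √(25/2^24) / 24! ≈ 9.49326e-20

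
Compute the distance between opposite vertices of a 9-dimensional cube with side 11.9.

d = √(11.9² + 11.9² + ... + 11.9²) [9 terms] = √(9·11.9²) = 11.9√9 = 35.7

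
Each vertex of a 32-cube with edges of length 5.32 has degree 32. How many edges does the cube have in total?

The 32-cube has n·2^(n-1) = 32·2^31 = 32·2147483648 = 68719476736 edges.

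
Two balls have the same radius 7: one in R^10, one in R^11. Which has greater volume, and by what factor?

V_10(7) ≈ 7.20358e+08, V_11(7) ≈ 3.72549e+09. The 11-ball is larger by a factor of 5.172.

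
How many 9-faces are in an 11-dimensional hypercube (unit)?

An n-cube has C(n,k)·2^(n-k) k-faces. Here C(11,9)·2^2 = 55·4 = 220.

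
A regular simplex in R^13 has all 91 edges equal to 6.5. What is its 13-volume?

For a regular n-simplex with edge a, V = (a^n / n!)·√((n+1)/2^n). With a=6.5, n=13: V ≈ 0.24545.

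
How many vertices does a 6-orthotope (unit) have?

An n-cube has 2^n vertices; for n = 6 that is 2^6 = 64.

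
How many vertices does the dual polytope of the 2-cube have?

An n-cross-polytope has 2n vertices; here n = 2, giving 4.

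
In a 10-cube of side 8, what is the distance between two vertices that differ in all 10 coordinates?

The space diagonal of an n-cube of side s is s√n. Here 8·√10 ≈ 25.2982.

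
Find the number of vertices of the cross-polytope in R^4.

Each 0-face is the convex hull of 1 vertex, one chosen as ±e_i from each of 1 distinct axis: 2^1·C(4,1) = 8.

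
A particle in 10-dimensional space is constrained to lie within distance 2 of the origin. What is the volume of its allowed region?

The n-ball volume is π^(n/2)·r^n/Γ(n/2+1). With n=10, r=2: V = 128·π^5/15 ≈ 2611.37.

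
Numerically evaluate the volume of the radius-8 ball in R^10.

The n-ball volume is π^(n/2)·r^n/Γ(n/2+1). With n=10, r=8: V = 134217728·π^5/15 ≈ 2.73822e+09.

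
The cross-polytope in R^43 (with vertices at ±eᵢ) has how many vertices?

The vertices are ±e_1, ..., ±e_43, so there are 2·43 = 86.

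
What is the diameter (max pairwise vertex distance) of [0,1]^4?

The space diagonal of an n-cube of side s is s√n. Here 1·√4 = 2.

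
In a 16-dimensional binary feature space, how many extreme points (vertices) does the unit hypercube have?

Each vertex is a binary string of length 16, so there are 2^16 = 65536.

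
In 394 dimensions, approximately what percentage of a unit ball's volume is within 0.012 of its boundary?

1 - (1-0.012)^394 ≈ 0.991405 ≈ 99.14%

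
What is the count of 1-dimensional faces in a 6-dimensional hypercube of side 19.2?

Number of 1-faces = C(6,1) · 2^(6-1) = 6 · 32 = 192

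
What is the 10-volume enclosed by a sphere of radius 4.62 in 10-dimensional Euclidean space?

Volume = π^{10/2}·(4.62)^10/Γ(6) ≈ 1.12976e+07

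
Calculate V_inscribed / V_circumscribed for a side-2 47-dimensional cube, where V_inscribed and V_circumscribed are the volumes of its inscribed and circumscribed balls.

The radii are 2/2 and 2√47/2, so the volume ratio is (1/√47)^47 = 47^{-47/2} ≈ 5.07809e-40.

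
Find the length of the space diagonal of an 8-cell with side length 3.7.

d = √(3.7² + 3.7² + ... + 3.7²) [4 terms] = √(4·3.7²) = 3.7√4 = 7.4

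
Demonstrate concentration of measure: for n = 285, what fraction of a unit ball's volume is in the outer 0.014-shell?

1 - (1-0.014)^285 ≈ 0.982015 ≈ 98.20%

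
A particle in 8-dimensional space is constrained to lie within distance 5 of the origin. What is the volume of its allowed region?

V = 390625·π^4/24 ≈ 1.58543e+06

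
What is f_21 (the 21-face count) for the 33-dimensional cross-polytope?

f_21(33-orthoplex) = 2^22 · (33 choose 22) = 811751838842880.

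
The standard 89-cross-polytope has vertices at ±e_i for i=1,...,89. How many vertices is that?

Number of vertices = 2n = 178.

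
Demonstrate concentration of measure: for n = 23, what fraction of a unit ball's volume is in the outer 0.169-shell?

1 - (1-0.169)^23 ≈ 0.985848 ≈ 98.58%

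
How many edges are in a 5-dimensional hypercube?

Number of 1-faces = C(5,1) · 2^(5-1) = 5 · 16 = 80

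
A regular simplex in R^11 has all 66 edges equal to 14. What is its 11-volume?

For a regular n-simplex with edge a, V = (a^n / n!)·√((n+1)/2^n). With a=14, n=11: V ≈ 7765.66.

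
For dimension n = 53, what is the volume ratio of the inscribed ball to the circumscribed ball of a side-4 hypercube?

Volume scales as r^n, and r_in/r_out = 1/√53, giving (1/√53)^53 ≈ 2.02623e-46.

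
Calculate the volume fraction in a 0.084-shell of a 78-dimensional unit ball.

1 - (1-0.084)^78 ≈ 0.998934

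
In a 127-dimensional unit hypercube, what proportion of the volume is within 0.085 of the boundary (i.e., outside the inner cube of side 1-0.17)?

The inner cube has side 1-2·0.085 = 0.83 and volume (0.83)^127 ≈ 5.283e-11, so the shell holds 1 - 5.283e-11 of the volume.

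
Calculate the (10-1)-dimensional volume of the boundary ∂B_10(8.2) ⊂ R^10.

The surface area of an n-ball is 2π^(n/2) r^(n-1) / Γ(n/2). For n=10, r=8.2: 4.27457e+09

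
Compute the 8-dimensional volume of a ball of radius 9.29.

V_8(9.29) = π^(8/2) · (9.29)^8 / Γ(8/2 + 1) ≈ 2.25172e+08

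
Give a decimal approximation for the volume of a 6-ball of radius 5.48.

V_6(5.48) = π^(6/2) · (5.48)^6 / Γ(6/2 + 1) ≈ 139953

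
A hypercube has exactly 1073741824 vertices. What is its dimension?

Since 2^n = 1073741824, we have n = 30.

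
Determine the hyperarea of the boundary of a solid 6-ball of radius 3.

S_6(3) = 2·π^(6/2)·(3)^5 / Γ(6/2) = 243·π^3 ≈ 7534.53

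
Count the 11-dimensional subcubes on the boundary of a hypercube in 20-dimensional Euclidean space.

Number of 11-faces = C(20,11) · 2^(20-11) = 167960 · 512 = 85995520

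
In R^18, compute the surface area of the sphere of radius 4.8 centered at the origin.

The surface area of an n-ball is 2π^(n/2) r^(n-1) / Γ(n/2). For n=18, r=4.8: 5.63585e+11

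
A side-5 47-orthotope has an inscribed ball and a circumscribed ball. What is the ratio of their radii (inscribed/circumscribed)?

r_in / r_out = (5/2) / (5√47/2) = 1/√47 ≈ 0.145865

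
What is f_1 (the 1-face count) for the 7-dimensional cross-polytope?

An n-cross-polytope has 2^(k+1)·C(n,k+1) k-faces. Here 2^2·C(7,2) = 4·21 = 84.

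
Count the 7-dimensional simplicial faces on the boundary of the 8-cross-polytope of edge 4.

Each 7-face is the convex hull of 8 vertices, one chosen as ±e_i from each of 8 distinct axes: 2^8·C(8,8) = 256.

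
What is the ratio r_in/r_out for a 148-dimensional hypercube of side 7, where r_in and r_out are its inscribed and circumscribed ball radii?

r_in = 7/2 (half the side); r_out = 7√148/2 (half the diagonal). Ratio = 1/√148 ≈ 0.0821995.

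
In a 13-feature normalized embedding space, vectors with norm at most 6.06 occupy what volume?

V_13(6.06) = π^(13/2) · (6.06)^13 / Γ(13/2 + 1) ≈ 1.35358e+10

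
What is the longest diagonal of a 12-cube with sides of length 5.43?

||(5.43,5.43,...,5.43)|| = √(12)·5.43 ≈ 18.8101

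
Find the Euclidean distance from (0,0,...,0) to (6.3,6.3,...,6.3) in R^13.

The space diagonal of an n-cube of side s is s√n. Here 6.3·√13 ≈ 22.715.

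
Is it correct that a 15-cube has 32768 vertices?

True. The 15-cube has 2^15 = 32768 vertices.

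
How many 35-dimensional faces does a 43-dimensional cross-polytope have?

An n-cross-polytope has 2^(k+1)·C(n,k+1) k-faces. Here 2^36·C(43,36) = 68719476736·32224114 = 2214424252361211904.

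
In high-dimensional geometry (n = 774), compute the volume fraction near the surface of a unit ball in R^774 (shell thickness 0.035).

1 - (1-0.035)^774 ≈ 1 - 1.057e-12 ≈ (100 - 1.06e-10)%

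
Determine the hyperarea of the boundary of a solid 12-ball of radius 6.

S = n·V_n(r)/r = 12·V_12(6)/6 (volume-to-surface relation), giving 30233088·π^6/5 ≈ 5.81315e+09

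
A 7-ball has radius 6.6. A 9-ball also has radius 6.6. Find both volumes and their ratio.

V_7(6.6) ≈ 2.57744e+06. V_9(6.6) ≈ 7.83814e+07. Ratio V_7/V_9 ≈ 0.03288.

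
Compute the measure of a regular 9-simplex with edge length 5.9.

For a regular n-simplex with edge a, V = (a^n / n!)·√((n+1)/2^n). With a=5.9, n=9: V ≈ 3.33634.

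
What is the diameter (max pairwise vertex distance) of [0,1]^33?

d = √(1² + 1² + ... + 1²) [33 terms] = √(33·1²) = 1√33 ≈ 5.74456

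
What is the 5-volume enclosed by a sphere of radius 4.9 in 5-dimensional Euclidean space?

Volume = π^{5/2}·(4.9)^5/Γ(7/2) ≈ 14868.9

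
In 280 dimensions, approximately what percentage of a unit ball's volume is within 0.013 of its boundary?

1 - (1-0.013)^280 ≈ 0.974367 ≈ 97.44%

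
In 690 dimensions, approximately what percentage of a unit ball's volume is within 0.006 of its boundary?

1 - (1-0.006)^690 ≈ 0.984274 ≈ 98.43%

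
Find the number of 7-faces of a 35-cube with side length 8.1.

Choose 7 of 35 axes to span the face (C(35,7) = 6724520 ways), then fix each of the remaining 28 coordinates at one of its two extreme values (2^28 = 268435456 ways): 6724520·268435456 = 1805099592581120.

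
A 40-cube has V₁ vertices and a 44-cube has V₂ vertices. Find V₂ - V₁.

V₁ = 2^40 = 1099511627776. V₂ = 2^44 = 17592186044416. V₂ - V₁ = 16492674416640.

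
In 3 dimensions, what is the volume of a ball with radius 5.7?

V_3(5.7) = π^(3/2) · (5.7)^3 / Γ(3/2 + 1) ≈ 775.735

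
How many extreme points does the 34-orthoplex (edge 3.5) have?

An n-cross-polytope has 2n vertices; here n = 34, giving 68.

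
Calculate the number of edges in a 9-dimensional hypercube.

An n-cube has n·2^(n-1) edges. With n = 9: 9·256 = 2304.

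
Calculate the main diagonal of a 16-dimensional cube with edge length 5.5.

The space diagonal of an n-cube of side s is s√n. Here 5.5·√16 = 22.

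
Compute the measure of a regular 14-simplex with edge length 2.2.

V_14 = √(15) · 2.2^14 / (14! · 2^(14/2)) ≈ 2.15946e-08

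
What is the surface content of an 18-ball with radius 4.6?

S = n·V_n(r)/r = 18·V_18(4.6)/4.6 (volume-to-surface relation), giving 2.73364e+11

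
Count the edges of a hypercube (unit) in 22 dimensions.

The 22-cube has n·2^(n-1) = 22·2^21 = 22·2097152 = 46137344 edges.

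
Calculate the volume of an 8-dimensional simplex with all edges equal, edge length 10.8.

V_8 = √(9) · 10.8^8 / (8! · 2^(8/2)) ≈ 860.738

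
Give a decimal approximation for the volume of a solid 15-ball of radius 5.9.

Volume = π^{15/2}·(5.9)^15/Γ(17/2) ≈ 1.39383e+11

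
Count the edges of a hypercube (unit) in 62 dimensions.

An n-cube has n·2^(n-1) edges. With n = 62: 62·2305843009213693952 = 142962266571249025024.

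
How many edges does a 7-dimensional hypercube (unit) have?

An n-cube has n·2^(n-1) edges. With n = 7: 7·64 = 448.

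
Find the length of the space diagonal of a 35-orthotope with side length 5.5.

Diagonal = √35 · 5.5 ≈ 32.5384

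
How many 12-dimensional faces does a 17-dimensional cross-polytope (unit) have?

Each 12-face is the convex hull of 13 vertices, one chosen as ±e_i from each of 13 distinct axes: 2^13·C(17,13) = 19496960.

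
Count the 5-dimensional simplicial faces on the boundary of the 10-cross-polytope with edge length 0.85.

f_5(10-orthoplex) = 2^6 · (10 choose 6) = 13440.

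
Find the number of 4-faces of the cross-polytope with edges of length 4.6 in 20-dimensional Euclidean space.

Each 4-face is the convex hull of 5 vertices, one chosen as ±e_i from each of 5 distinct axes: 2^5·C(20,5) = 496128.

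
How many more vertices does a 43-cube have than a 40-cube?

The 43-cube has 2^43 = 8796093022208 vertices. The 40-cube has 2^40 = 1099511627776 vertices. Difference: 8796093022208 - 1099511627776 = 7696581394432.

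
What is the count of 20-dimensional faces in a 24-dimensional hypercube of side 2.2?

An n-cube has C(n,k)·2^(n-k) k-faces. Here C(24,20)·2^4 = 10626·16 = 170016.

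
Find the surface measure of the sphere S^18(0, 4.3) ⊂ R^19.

S = n·V_n(r)/r = 19·V_19(4.3)/4.3 (volume-to-surface relation), giving 2.23755e+11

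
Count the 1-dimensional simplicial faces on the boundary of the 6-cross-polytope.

Number of 1-faces = 2^(1+1) · C(6,1+1) = 4 · 15 = 60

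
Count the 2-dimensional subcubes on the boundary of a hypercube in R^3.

An n-cube has C(n,k)·2^(n-k) k-faces. Here C(3,2)·2^1 = 3·2 = 6.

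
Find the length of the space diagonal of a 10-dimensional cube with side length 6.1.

Diagonal = √10 · 6.1 ≈ 19.2899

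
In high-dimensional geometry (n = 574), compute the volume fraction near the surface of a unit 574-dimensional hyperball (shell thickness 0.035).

1 - (1-0.035)^574 ≈ 0.9999999987 ≈ (100 - 1.31e-07)%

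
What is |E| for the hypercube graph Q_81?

The 81-cube has n·2^(n-1) = 81·2^80 = 81·1208925819614629174706176 = 97922991388784963151200256 edges.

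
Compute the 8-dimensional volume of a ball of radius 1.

V_8(1) = π^(8/2) · (1)^8 / Γ(8/2 + 1) = π^4/24 ≈ 4.05871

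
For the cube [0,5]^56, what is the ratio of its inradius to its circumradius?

Ratio = (s/2)/(s√56/2) = 56^(-1/2) ≈ 0.133631.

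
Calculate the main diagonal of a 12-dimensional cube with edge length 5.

||(5,5,...,5)|| = √(12)·5 ≈ 17.3205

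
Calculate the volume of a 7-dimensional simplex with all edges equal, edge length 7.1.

V_7 = √(8) · 7.1^7 / (7! · 2^(7/2)) ≈ 45.1147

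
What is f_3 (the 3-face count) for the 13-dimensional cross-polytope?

f_3(13-orthoplex) = 2^4 · (13 choose 4) = 11440.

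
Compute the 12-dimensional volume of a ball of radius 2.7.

The n-ball volume is π^(n/2)·r^n/Γ(n/2+1). With n=12, r=2.7: V ≈ 200416.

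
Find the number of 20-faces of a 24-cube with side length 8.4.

f_20(24-cube) = (24 choose 20) · 2^4 = 170016.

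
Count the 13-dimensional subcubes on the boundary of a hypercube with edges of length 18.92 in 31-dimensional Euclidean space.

f_13(31-cube) = (31 choose 13) · 2^18 = 54068006092800.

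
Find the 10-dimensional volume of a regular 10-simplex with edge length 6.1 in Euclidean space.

V = (6.1^10 / 10!) · √((10+1) / 2^10) ≈ 2.03743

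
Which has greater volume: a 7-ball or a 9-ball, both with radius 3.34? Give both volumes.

V_7(3.34) ≈ 21908.1. V_9(3.34) ≈ 170622. The 9-ball is larger.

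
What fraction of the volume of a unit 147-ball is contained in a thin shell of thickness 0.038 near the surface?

1 - (1-0.038)^147 ≈ 0.996637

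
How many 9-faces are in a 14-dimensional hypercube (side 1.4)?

f_9(14-cube) = (14 choose 9) · 2^5 = 64064.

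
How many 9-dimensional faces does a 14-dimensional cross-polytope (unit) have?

Each 9-face is the convex hull of 10 vertices, one chosen as ±e_i from each of 10 distinct axes: 2^10·C(14,10) = 1025024.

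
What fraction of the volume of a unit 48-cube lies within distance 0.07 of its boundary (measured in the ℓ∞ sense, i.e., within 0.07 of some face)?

Shell fraction = 1 - (1-0.14)^48 ≈ 0.999282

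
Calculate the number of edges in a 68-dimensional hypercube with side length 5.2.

Each of the 2^68 = 295147905179352825856 vertices has degree 68; total edges = 68·2^68/2 = 10035028776097996079104.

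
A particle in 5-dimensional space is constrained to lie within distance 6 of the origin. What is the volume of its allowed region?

V = 20736·π^2/5 ≈ 40931.2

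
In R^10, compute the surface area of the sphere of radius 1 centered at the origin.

|∂B_10(1)| = π^5/12 ≈ 25.5016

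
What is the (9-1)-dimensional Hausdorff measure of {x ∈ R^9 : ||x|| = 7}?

The surface area of an n-ball is 2π^(n/2) r^(n-1) / Γ(n/2). For n=9, r=7: 26353376·π^4/15 ≈ 1.71137e+08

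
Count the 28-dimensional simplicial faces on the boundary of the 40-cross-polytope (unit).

An n-cross-polytope has 2^(k+1)·C(n,k+1) k-faces. Here 2^29·C(40,29) = 536870912·2311801440 = 1241138947455713280.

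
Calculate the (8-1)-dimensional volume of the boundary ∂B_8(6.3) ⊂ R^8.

|∂B_8(6.3)| ≈ 1.27898e+07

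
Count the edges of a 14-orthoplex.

An n-cross-polytope has 2^(k+1)·C(n,k+1) k-faces. Here 2^2·C(14,2) = 4·91 = 364.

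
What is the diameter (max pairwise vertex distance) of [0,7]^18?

||(7,7,...,7)|| = √(18)·7 ≈ 29.6985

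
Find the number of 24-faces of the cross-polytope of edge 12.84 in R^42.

An n-cross-polytope has 2^(k+1)·C(n,k+1) k-faces. Here 2^25·C(42,25) = 33554432·254661927156 = 8545036317744955392.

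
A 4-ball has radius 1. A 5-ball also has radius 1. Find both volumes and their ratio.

V_4(1) ≈ 4.9348. V_5(1) ≈ 5.26379. Ratio V_4/V_5 ≈ 0.9375.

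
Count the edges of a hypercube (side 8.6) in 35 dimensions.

An n-cube has n·2^(n-1) edges. With n = 35: 35·17179869184 = 601295421440.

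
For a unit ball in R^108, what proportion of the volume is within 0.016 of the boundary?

Shell fraction = 1 - (1-0.016)^108 ≈ 0.824826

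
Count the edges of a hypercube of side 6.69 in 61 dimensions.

Number of 1-faces = C(61,1)·2^(61-1) = 61·1152921504606846976 = 70328211781017665536.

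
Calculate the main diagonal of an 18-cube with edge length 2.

d = √(2² + 2² + ... + 2²) [18 terms] = √(18·2²) = 2√18 ≈ 8.48528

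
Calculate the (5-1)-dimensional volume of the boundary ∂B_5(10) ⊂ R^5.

S_5(10) = 2·π^(5/2)·(10)^4 / Γ(5/2) = 80000·π^2/3 ≈ 263189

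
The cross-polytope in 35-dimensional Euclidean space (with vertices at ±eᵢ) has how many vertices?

The vertices are ±e_1, ..., ±e_35, so there are 2·35 = 70.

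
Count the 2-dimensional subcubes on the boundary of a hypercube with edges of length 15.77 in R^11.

An n-cube has C(n,k)·2^(n-k) k-faces. Here C(11,2)·2^9 = 55·512 = 28160.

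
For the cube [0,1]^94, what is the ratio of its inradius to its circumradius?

r_in / r_out = (1/2) / (1√94/2) = 1/√94 ≈ 0.103142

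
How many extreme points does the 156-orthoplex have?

Number of vertices = 2n = 312.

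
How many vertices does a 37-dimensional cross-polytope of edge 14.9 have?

Number of vertices = 2n = 74.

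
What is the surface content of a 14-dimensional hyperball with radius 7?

The surface area of an n-ball is 2π^(n/2) r^(n-1) / Γ(n/2). For n=14, r=7: 96889010407·π^7/360 ≈ 8.1287e+11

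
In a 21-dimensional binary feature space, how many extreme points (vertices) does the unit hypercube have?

An n-cube has 2^n vertices; for n = 21 that is 2^21 = 2097152.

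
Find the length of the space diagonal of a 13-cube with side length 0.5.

d = √(0.5² + 0.5² + ... + 0.5²) [13 terms] = √(13·0.5²) = 0.5√13 ≈ 1.80278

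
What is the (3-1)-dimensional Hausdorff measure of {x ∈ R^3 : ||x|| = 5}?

|∂B_3(5)| = 4πr² = 4π·(5)² ≈ 314.159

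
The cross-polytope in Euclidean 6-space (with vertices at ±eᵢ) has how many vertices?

Number of vertices = 2n = 12.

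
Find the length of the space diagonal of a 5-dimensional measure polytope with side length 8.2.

||(8.2,8.2,...,8.2)|| = √(5)·8.2 ≈ 18.3358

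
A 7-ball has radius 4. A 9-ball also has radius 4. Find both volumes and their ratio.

V_7(4) ≈ 77410.6. V_9(4) ≈ 864684. Ratio V_7/V_9 ≈ 0.08952.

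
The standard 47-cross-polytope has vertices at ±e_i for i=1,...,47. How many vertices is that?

Number of vertices = 2n = 94.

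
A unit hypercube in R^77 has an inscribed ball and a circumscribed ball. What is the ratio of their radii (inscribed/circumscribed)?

Ratio = (s/2)/(s√77/2) = 77^(-1/2) ≈ 0.113961.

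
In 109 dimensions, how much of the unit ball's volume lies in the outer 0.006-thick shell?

Shell fraction = 1 - (1-0.006)^109 ≈ 0.481061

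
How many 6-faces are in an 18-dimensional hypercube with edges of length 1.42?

An n-cube has C(n,k)·2^(n-k) k-faces. Here C(18,6)·2^12 = 18564·4096 = 76038144.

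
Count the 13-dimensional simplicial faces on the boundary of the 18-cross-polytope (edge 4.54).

Number of 13-faces = 2^(13+1) · C(18,13+1) = 16384 · 3060 = 50135040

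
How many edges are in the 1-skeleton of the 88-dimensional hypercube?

Number of 1-faces = C(88,1)·2^(88-1) = 88·154742504910672534362390528 = 13617340432139183023890366464.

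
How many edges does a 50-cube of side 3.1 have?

Each of the 2^50 = 1125899906842624 vertices has degree 50; total edges = 50·2^50/2 = 28147497671065600.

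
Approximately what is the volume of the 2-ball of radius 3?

V_2(3) = π^(2/2) · (3)^2 / Γ(2/2 + 1) = 9·π ≈ 28.2743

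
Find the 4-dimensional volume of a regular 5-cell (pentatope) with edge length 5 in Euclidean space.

V_4 = √(5) · 5^4 / (4! · 2^(4/2)) ≈ 14.5577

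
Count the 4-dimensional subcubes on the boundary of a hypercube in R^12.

Choose 4 of 12 axes to span the face (C(12,4) = 495 ways), then fix each of the remaining 8 coordinates at one of its two extreme values (2^8 = 256 ways): 495·256 = 126720.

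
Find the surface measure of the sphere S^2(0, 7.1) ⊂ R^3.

The surface area of an n-ball is 2π^(n/2) r^(n-1) / Γ(n/2). For n=3, r=7.1: 4πr² = 4π·(7.1)² ≈ 633.471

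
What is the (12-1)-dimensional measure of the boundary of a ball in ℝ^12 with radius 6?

The surface area of an n-ball is 2π^(n/2) r^(n-1) / Γ(n/2). For n=12, r=6: 30233088·π^6/5 ≈ 5.81315e+09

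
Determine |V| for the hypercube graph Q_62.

Number of vertices = 2^62 = 4611686018427387904.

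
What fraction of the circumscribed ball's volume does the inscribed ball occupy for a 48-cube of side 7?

V_in/V_out = n^(-n/2) = 48^(-48/2) ≈ 4.469e-41.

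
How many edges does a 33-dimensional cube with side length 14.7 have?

An n-cube has n·2^(n-1) edges. With n = 33: 33·4294967296 = 141733920768.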